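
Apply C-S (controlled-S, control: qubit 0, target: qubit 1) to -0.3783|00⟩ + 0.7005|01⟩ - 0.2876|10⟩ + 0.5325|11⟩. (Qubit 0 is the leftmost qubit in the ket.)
-0.3783|00⟩ + 0.7005|01⟩ - 0.2876|10⟩ + 0.5325i|11⟩

C-S leaves the control-|0⟩ kets |00⟩, |01⟩ unchanged and applies S to qubit 1 on the control-|1⟩ pair (|10⟩, |11⟩).
S = [[1, 0], [0, i]].
With a = amp(|10⟩) = -0.2876 and b = amp(|11⟩) = 0.5325:
new amp(|10⟩) = (1)·a = -0.2876
new amp(|11⟩) = (i)·b = 0.5325i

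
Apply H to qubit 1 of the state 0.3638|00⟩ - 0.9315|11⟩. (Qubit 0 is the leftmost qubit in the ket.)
0.2572|00⟩ + 0.2572|01⟩ - 0.6587|10⟩ + 0.6587|11⟩

H on qubit 1 mixes each pair of kets that differ only in qubit 1: amplitudes (a, b) of (|…0…⟩, |…1…⟩) become ((a + b)/√2, (a − b)/√2). Kets absent from the input have amplitude 0.
(|00⟩, |01⟩): (a, b) = (0.3638, 0) → (0.2572, 0.2572)
(|10⟩, |11⟩): (a, b) = (0, -0.9315) → (-0.6587, 0.6587)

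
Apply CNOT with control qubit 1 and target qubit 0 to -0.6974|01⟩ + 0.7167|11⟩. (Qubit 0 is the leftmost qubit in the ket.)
0.7167|01⟩ - 0.6974|11⟩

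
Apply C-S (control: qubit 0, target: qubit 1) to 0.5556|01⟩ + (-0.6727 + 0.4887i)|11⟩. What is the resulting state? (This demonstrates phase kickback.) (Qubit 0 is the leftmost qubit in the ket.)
0.5556|01⟩ + (-0.4887 - 0.6727i)|11⟩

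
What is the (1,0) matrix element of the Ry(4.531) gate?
0.7682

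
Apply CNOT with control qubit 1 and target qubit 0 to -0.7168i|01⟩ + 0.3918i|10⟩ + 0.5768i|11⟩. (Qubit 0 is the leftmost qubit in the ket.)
0.5768i|01⟩ + 0.3918i|10⟩ - 0.7168i|11⟩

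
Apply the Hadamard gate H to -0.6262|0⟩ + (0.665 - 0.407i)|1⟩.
(0.02744 - 0.2878i)|0⟩ + (-0.913 + 0.2878i)|1⟩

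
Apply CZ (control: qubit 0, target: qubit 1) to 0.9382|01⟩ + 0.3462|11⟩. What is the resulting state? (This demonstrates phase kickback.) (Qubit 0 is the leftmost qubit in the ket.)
0.9382|01⟩ - 0.3462|11⟩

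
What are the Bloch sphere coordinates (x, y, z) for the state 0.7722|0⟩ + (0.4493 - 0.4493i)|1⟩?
(0.6939, -0.6939, 0.1926)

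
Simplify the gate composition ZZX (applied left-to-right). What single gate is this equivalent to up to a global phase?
X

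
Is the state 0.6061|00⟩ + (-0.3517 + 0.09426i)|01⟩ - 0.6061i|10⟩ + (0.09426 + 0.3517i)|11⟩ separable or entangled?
Separable

Writing the state as a|00⟩ + b|01⟩ + c|10⟩ + d|11⟩, it is a product state iff ad − bc = 0.
Here (a, b, c, d) = (0.6061, (-0.3517 + 0.09426i), -0.6061i, (0.09426 + 0.3517i)): ad − bc = (0.6061)(0.09426 + 0.3517i) − (-0.3517 + 0.09426i)(-0.6061i) = 0, so the state is separable.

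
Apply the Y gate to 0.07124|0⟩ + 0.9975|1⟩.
-0.9975i|0⟩ + 0.07124i|1⟩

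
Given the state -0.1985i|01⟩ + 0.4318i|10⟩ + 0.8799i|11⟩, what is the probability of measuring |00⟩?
0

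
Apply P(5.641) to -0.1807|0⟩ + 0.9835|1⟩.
-0.1807|0⟩ + (0.7876 - 0.5891i)|1⟩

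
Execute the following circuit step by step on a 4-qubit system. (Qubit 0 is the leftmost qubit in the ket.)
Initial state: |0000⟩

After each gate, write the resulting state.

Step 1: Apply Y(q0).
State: i|1000⟩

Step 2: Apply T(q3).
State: i|1000⟩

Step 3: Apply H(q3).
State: (1/√2)i|1000⟩ + (1/√2)i|1001⟩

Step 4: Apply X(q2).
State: (1/√2)i|1010⟩ + (1/√2)i|1011⟩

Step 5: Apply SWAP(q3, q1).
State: (1/√2)i|1010⟩ + (1/√2)i|1110⟩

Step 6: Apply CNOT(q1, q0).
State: (1/√2)i|0110⟩ + (1/√2)i|1010⟩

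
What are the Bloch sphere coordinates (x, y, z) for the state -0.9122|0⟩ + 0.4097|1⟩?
(-0.7475, 0, 0.6643)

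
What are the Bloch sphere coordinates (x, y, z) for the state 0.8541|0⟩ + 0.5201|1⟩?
(0.8884, 0, 0.459)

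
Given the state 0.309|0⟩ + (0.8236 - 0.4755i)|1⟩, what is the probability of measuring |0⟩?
0.09548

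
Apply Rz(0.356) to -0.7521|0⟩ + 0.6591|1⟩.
(-0.7402 + 0.1332i)|0⟩ + (0.6487 + 0.1167i)|1⟩

Rz(0.356) = [[e^(−iθ/2), 0], [0, e^(iθ/2)]] with e^(±iθ/2) = cos(θ/2) ± i·sin(θ/2); θ = 0.356, cos(θ/2) ≈ 0.9842, sin(θ/2) ≈ 0.177062.
With a = amp(|0⟩) = -0.7521 and b = amp(|1⟩) = 0.6591:
new amp(|0⟩) = (0.9842 - 0.177062i)·a = (-0.7402 + 0.1332i)
new amp(|1⟩) = (0.9842 + 0.177062i)·b = (0.6487 + 0.1167i)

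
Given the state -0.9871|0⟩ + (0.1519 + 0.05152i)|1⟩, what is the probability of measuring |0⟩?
0.9744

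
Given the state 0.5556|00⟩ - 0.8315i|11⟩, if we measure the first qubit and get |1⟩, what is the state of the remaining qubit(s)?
-i|1⟩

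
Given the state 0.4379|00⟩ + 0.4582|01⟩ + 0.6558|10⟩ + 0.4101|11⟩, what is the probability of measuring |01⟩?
0.2099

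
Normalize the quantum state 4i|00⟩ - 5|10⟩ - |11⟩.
0.6172i|00⟩ - 0.7715|10⟩ - 0.1543|11⟩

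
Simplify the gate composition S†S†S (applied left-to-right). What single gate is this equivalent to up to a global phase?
S†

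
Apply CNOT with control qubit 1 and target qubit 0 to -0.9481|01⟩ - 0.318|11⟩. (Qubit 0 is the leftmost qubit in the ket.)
-0.318|01⟩ - 0.9481|11⟩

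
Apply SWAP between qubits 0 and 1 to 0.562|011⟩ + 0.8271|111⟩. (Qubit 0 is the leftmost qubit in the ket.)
0.562|101⟩ + 0.8271|111⟩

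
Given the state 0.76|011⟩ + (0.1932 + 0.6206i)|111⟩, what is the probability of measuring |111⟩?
0.4225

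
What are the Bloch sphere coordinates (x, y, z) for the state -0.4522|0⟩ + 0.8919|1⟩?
(-0.8066, 0, -0.591)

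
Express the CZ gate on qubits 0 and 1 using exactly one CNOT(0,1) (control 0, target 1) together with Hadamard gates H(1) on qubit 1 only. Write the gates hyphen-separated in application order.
H(1)-CNOT(0,1)-H(1)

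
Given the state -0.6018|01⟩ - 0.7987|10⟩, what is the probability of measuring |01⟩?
0.3622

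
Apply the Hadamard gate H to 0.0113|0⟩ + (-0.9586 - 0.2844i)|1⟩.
(-0.6698 - 0.2011i)|0⟩ + (0.6858 + 0.2011i)|1⟩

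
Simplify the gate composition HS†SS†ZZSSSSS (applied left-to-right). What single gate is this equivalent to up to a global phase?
H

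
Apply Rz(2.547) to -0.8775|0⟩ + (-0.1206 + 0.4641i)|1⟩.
(-0.2571 + 0.839i)|0⟩ + (-0.4791 + 0.02064i)|1⟩

Rz(2.547) = [[e^(−iθ/2), 0], [0, e^(iθ/2)]] with e^(±iθ/2) = cos(θ/2) ± i·sin(θ/2); θ = 2.547, cos(θ/2) ≈ 0.292936, sin(θ/2) ≈ 0.956132.
With a = amp(|0⟩) = -0.8775 and b = amp(|1⟩) = (-0.1206 + 0.4641i):
new amp(|0⟩) = (0.292936 - 0.956132i)·a = (-0.2571 + 0.839i)
new amp(|1⟩) = (0.292936 + 0.956132i)·b = (-0.4791 + 0.02064i)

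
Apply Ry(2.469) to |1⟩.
-0.944|0⟩ + 0.33|1⟩

Ry(2.469) = [[cos(θ/2), −sin(θ/2)], [sin(θ/2), cos(θ/2)]]; θ = 2.469, cos(θ/2) ≈ 0.329993, sin(θ/2) ≈ 0.943983.
With a = amp(|0⟩) = 0 and b = amp(|1⟩) = 1:
new amp(|0⟩) = (0.329993)·a + (-0.943983)·b = -0.944
new amp(|1⟩) = (0.943983)·a + (0.329993)·b = 0.33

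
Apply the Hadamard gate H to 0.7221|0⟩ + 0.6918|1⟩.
0.9998|0⟩ + 0.02143|1⟩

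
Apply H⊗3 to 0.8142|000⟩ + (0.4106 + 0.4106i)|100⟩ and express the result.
(0.433 + 0.1452i)|000⟩ + (0.433 + 0.1452i)|001⟩ + (0.433 + 0.1452i)|010⟩ + (0.433 + 0.1452i)|011⟩ + (0.1427 - 0.1452i)|100⟩ + (0.1427 - 0.1452i)|101⟩ + (0.1427 - 0.1452i)|110⟩ + (0.1427 - 0.1452i)|111⟩

H⊗3 gives amp(|y⟩) = (1/2√2) Σ_x (−1)^(x·y) amp(|x⟩), where x·y is the number of positions in which both x and y have a 1.
|000⟩: (0.8142 + (0.4106 + 0.4106i))/(2√2) = (0.433 + 0.1452i)
|001⟩: (0.8142 + (0.4106 + 0.4106i))/(2√2) = (0.433 + 0.1452i)
|010⟩: (0.8142 + (0.4106 + 0.4106i))/(2√2) = (0.433 + 0.1452i)
|011⟩: (0.8142 + (0.4106 + 0.4106i))/(2√2) = (0.433 + 0.1452i)
|100⟩: (0.8142 - (0.4106 + 0.4106i))/(2√2) = (0.1427 - 0.1452i)
|101⟩: (0.8142 - (0.4106 + 0.4106i))/(2√2) = (0.1427 - 0.1452i)
|110⟩: (0.8142 - (0.4106 + 0.4106i))/(2√2) = (0.1427 - 0.1452i)
|111⟩: (0.8142 - (0.4106 + 0.4106i))/(2√2) = (0.1427 - 0.1452i)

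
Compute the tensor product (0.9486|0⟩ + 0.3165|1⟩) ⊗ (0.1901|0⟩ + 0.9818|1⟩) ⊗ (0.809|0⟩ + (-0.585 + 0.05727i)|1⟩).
0.1459|000⟩ + (-0.1055 + 0.01033i)|001⟩ + 0.7535|010⟩ + (-0.5448 + 0.05334i)|011⟩ + 0.04867|100⟩ + (-0.0352 + 0.003446i)|101⟩ + 0.2514|110⟩ + (-0.1818 + 0.0178i)|111⟩

amp(|b₁b₂…⟩) = product of the factor amplitudes for bits b₁, b₂, …; only kets whose every factor amplitude is nonzero survive.
|000⟩: (0.9486)(0.1901)(0.809) = 0.1459
|001⟩: (0.9486)(0.1901)(-0.585 + 0.05727i) = (-0.1055 + 0.01033i)
|010⟩: (0.9486)(0.9818)(0.809) = 0.7535
|011⟩: (0.9486)(0.9818)(-0.585 + 0.05727i) = (-0.5448 + 0.05334i)
|100⟩: (0.3165)(0.1901)(0.809) = 0.04867
|101⟩: (0.3165)(0.1901)(-0.585 + 0.05727i) = (-0.0352 + 0.003446i)
|110⟩: (0.3165)(0.9818)(0.809) = 0.2514
|111⟩: (0.3165)(0.9818)(-0.585 + 0.05727i) = (-0.1818 + 0.0178i)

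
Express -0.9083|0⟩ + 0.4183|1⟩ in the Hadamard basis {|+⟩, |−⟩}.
-0.3465|+⟩ - 0.938|−⟩

With |ψ⟩ = α|0⟩ + β|1⟩, the Hadamard-basis coefficients are ⟨+|ψ⟩ = (α + β)/√2 and ⟨−|ψ⟩ = (α − β)/√2.
Here α = -0.9083, β = 0.4183: (α + β)/√2 = -0.3465, (α − β)/√2 = -0.938.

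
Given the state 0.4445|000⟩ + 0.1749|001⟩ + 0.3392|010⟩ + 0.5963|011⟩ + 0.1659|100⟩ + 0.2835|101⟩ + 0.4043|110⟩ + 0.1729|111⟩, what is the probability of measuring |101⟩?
0.08037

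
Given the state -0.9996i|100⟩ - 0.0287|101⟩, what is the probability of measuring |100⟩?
0.9992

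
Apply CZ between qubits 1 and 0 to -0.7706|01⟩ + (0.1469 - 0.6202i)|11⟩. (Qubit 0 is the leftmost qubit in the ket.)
-0.7706|01⟩ + (-0.1469 + 0.6202i)|11⟩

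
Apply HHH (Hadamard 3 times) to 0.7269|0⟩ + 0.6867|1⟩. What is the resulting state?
0.9996|0⟩ + 0.02843|1⟩

H² = I, so H^3 = H: a single Hadamard. With (a, b) = (0.7269, 0.6867), H gives ((a + b)/√2, (a − b)/√2) = (0.9996, 0.02843).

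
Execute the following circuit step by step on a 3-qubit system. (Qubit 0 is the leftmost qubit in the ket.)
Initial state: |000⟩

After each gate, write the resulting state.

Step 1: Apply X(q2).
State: |001⟩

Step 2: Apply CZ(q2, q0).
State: |001⟩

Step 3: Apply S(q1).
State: |001⟩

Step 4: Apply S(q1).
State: |001⟩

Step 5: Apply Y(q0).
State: i|101⟩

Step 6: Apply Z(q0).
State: -i|101⟩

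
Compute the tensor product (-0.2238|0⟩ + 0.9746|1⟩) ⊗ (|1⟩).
-0.2238|01⟩ + 0.9746|11⟩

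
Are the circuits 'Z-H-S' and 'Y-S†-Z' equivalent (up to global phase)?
No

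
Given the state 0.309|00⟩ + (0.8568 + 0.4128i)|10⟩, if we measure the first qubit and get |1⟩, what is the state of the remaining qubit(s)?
(0.9009 + 0.434i)|0⟩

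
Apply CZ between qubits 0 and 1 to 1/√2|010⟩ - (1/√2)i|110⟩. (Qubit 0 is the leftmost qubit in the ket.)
1/√2|010⟩ + (1/√2)i|110⟩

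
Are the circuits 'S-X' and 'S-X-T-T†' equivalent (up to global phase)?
Yes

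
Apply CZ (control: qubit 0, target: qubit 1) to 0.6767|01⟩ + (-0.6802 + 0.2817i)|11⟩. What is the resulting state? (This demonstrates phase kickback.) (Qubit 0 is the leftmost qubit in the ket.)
0.6767|01⟩ + (0.6802 - 0.2817i)|11⟩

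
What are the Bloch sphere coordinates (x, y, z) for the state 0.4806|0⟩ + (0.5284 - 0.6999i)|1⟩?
(0.5079, -0.6727, -0.5381)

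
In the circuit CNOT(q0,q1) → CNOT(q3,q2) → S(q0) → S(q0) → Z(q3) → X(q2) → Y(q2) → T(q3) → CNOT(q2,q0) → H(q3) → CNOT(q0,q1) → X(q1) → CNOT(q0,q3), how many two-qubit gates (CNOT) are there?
5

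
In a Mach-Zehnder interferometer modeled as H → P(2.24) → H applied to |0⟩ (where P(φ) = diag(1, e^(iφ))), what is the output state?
(0.1898 + 0.3922i)|0⟩ + (0.8102 - 0.3922i)|1⟩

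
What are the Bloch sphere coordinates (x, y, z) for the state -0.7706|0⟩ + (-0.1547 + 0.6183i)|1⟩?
(0.2384, -0.9529, 0.1876)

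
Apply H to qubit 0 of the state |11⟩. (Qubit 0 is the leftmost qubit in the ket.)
1/√2|01⟩ - 1/√2|11⟩

H on qubit 0 mixes each pair of kets that differ only in qubit 0: amplitudes (a, b) of (|…0…⟩, |…1…⟩) become ((a + b)/√2, (a − b)/√2). Kets absent from the input have amplitude 0.
(|01⟩, |11⟩): (a, b) = (0, 1) → (1/√2, -1/√2)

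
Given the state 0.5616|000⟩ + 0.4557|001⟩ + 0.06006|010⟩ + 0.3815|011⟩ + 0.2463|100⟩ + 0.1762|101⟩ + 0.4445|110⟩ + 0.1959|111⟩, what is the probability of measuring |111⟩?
0.03838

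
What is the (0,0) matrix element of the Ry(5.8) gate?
-0.971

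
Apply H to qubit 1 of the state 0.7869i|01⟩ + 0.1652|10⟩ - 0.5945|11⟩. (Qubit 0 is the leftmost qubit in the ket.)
0.5564i|00⟩ - 0.5564i|01⟩ - 0.3036|10⟩ + 0.5372|11⟩

H on qubit 1 mixes each pair of kets that differ only in qubit 1: amplitudes (a, b) of (|…0…⟩, |…1…⟩) become ((a + b)/√2, (a − b)/√2). Kets absent from the input have amplitude 0.
(|00⟩, |01⟩): (a, b) = (0, 0.7869i) → (0.5564i, -0.5564i)
(|10⟩, |11⟩): (a, b) = (0.1652, -0.5945) → (-0.3036, 0.5372)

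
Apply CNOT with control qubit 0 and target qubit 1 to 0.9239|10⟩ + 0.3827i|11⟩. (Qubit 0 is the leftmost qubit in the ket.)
0.3827i|10⟩ + 0.9239|11⟩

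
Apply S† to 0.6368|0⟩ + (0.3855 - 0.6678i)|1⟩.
0.6368|0⟩ + (-0.6678 - 0.3855i)|1⟩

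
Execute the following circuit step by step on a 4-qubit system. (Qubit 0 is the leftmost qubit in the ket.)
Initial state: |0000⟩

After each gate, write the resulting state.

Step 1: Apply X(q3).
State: |0001⟩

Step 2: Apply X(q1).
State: |0101⟩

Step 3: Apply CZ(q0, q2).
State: |0101⟩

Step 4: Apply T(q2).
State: |0101⟩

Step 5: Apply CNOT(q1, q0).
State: |1101⟩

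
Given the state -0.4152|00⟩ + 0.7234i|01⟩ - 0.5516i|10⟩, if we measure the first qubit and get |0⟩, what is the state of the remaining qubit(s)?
-0.4978|0⟩ + 0.8673i|1⟩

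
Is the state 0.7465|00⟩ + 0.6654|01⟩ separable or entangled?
Separable

Writing the state as a|00⟩ + b|01⟩ + c|10⟩ + d|11⟩, it is a product state iff ad − bc = 0.
Here (a, b, c, d) = (0.7465, 0.6654, 0, 0): ad − bc = (0.7465)(0) − (0.6654)(0) = 0, so the state is separable.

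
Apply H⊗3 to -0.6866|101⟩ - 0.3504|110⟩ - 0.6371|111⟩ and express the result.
-0.5919|000⟩ + 0.3441|001⟩ + 0.1064|010⟩ + 0.1414|011⟩ + 0.5919|100⟩ - 0.3441|101⟩ - 0.1064|110⟩ - 0.1414|111⟩

H⊗3 gives amp(|y⟩) = (1/2√2) Σ_x (−1)^(x·y) amp(|x⟩), where x·y is the number of positions in which both x and y have a 1.
|000⟩: (-0.6866 - 0.3504 - 0.6371)/(2√2) = -0.5919
|001⟩: (0.6866 - 0.3504 + 0.6371)/(2√2) = 0.3441
|010⟩: (-0.6866 + 0.3504 + 0.6371)/(2√2) = 0.1064
|011⟩: (0.6866 + 0.3504 - 0.6371)/(2√2) = 0.1414
|100⟩: (0.6866 + 0.3504 + 0.6371)/(2√2) = 0.5919
|101⟩: (-0.6866 + 0.3504 - 0.6371)/(2√2) = -0.3441
|110⟩: (0.6866 - 0.3504 - 0.6371)/(2√2) = -0.1064
|111⟩: (-0.6866 - 0.3504 + 0.6371)/(2√2) = -0.1414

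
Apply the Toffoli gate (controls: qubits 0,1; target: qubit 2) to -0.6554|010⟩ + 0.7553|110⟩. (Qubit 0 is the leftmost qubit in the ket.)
-0.6554|010⟩ + 0.7553|111⟩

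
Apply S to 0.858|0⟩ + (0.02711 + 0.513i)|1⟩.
0.858|0⟩ + (-0.513 + 0.02711i)|1⟩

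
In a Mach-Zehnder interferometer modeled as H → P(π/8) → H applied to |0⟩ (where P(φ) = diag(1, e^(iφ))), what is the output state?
(0.9619 + 0.1913i)|0⟩ + (0.03806 - 0.1913i)|1⟩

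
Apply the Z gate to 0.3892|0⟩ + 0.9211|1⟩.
0.3892|0⟩ - 0.9211|1⟩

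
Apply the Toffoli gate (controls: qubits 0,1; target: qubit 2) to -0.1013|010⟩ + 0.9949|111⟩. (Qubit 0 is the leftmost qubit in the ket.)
-0.1013|010⟩ + 0.9949|110⟩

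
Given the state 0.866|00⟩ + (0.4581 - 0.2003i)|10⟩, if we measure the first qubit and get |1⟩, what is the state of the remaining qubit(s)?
(0.9162 - 0.4006i)|0⟩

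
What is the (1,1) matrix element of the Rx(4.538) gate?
-0.6428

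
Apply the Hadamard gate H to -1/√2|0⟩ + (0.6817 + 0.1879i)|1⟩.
(-0.01797 + 0.1329i)|0⟩ + (-0.982 - 0.1329i)|1⟩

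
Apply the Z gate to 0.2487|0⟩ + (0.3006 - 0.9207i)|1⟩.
0.2487|0⟩ + (-0.3006 + 0.9207i)|1⟩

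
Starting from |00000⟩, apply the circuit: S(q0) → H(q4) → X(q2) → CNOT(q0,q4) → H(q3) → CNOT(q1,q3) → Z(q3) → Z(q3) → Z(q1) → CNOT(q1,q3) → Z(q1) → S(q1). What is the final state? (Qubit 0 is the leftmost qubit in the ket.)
1/2|00100⟩ + 1/2|00101⟩ + 1/2|00110⟩ + 1/2|00111⟩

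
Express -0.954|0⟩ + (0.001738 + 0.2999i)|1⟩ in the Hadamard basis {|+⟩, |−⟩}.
(-0.6734 + 0.2121i)|+⟩ + (-0.6758 - 0.2121i)|−⟩

With |ψ⟩ = α|0⟩ + β|1⟩, the Hadamard-basis coefficients are ⟨+|ψ⟩ = (α + β)/√2 and ⟨−|ψ⟩ = (α − β)/√2.
Here α = -0.954, β = (0.001738 + 0.2999i): (α + β)/√2 = (-0.6734 + 0.2121i), (α − β)/√2 = (-0.6758 - 0.2121i).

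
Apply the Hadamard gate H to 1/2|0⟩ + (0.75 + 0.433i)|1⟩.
(0.8839 + 0.3062i)|0⟩ + (-0.1768 - 0.3062i)|1⟩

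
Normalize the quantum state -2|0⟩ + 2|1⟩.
-1/√2|0⟩ + 1/√2|1⟩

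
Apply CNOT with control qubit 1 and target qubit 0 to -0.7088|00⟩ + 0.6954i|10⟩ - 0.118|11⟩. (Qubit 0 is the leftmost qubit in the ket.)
-0.7088|00⟩ - 0.118|01⟩ + 0.6954i|10⟩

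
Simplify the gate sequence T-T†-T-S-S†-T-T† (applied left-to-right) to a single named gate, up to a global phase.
T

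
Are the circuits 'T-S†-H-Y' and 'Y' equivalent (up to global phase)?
No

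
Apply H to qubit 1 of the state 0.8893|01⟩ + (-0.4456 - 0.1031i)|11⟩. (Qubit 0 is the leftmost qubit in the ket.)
0.6288|00⟩ - 0.6288|01⟩ + (-0.3151 - 0.0729i)|10⟩ + (0.3151 + 0.0729i)|11⟩

H on qubit 1 mixes each pair of kets that differ only in qubit 1: amplitudes (a, b) of (|…0…⟩, |…1…⟩) become ((a + b)/√2, (a − b)/√2). Kets absent from the input have amplitude 0.
(|00⟩, |01⟩): (a, b) = (0, 0.8893) → (0.6288, -0.6288)
(|10⟩, |11⟩): (a, b) = (0, (-0.4456 - 0.1031i)) → ((-0.3151 - 0.0729i), (0.3151 + 0.0729i))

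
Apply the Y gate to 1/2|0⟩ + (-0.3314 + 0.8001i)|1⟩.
(0.8001 + 0.3314i)|0⟩ + (1/2)i|1⟩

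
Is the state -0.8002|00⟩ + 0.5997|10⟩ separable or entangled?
Separable

Writing the state as a|00⟩ + b|01⟩ + c|10⟩ + d|11⟩, it is a product state iff ad − bc = 0.
Here (a, b, c, d) = (-0.8002, 0, 0.5997, 0): ad − bc = (-0.8002)(0) − (0)(0.5997) = 0, so the state is separable.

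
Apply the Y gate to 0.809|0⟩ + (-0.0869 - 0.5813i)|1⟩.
(-0.5813 + 0.0869i)|0⟩ + 0.809i|1⟩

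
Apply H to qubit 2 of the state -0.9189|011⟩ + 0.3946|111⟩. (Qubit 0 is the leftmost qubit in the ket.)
-0.6498|010⟩ + 0.6498|011⟩ + 0.279|110⟩ - 0.279|111⟩

H on qubit 2 mixes each pair of kets that differ only in qubit 2: amplitudes (a, b) of (|…0…⟩, |…1…⟩) become ((a + b)/√2, (a − b)/√2). Kets absent from the input have amplitude 0.
(|010⟩, |011⟩): (a, b) = (0, -0.9189) → (-0.6498, 0.6498)
(|110⟩, |111⟩): (a, b) = (0, 0.3946) → (0.279, -0.279)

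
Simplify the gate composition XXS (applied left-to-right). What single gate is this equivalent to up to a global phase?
S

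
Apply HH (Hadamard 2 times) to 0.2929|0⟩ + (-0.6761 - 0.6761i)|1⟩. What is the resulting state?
0.2929|0⟩ + (-0.6761 - 0.6761i)|1⟩

H² = I, so an even number of Hadamards cancels: H^2 = I and the state is unchanged.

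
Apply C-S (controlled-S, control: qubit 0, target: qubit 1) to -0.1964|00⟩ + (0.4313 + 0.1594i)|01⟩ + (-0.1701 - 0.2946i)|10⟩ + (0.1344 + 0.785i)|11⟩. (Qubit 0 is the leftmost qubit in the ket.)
-0.1964|00⟩ + (0.4313 + 0.1594i)|01⟩ + (-0.1701 - 0.2946i)|10⟩ + (-0.785 + 0.1344i)|11⟩

C-S leaves the control-|0⟩ kets |00⟩, |01⟩ unchanged and applies S to qubit 1 on the control-|1⟩ pair (|10⟩, |11⟩).
S = [[1, 0], [0, i]].
With a = amp(|10⟩) = (-0.1701 - 0.2946i) and b = amp(|11⟩) = (0.1344 + 0.785i):
new amp(|10⟩) = (1)·a = (-0.1701 - 0.2946i)
new amp(|11⟩) = (i)·b = (-0.785 + 0.1344i)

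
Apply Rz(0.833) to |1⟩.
(0.9145 + 0.4046i)|1⟩

Rz(0.833) = [[e^(−iθ/2), 0], [0, e^(iθ/2)]] with e^(±iθ/2) = cos(θ/2) ± i·sin(θ/2); θ = 0.833, cos(θ/2) ≈ 0.914511, sin(θ/2) ≈ 0.404562.
With a = amp(|0⟩) = 0 and b = amp(|1⟩) = 1:
new amp(|0⟩) = (0.914511 - 0.404562i)·a = 0
new amp(|1⟩) = (0.914511 + 0.404562i)·b = (0.9145 + 0.4046i)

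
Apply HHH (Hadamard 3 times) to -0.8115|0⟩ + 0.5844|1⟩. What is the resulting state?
-0.1606|0⟩ - 0.9871|1⟩

H² = I, so H^3 = H: a single Hadamard. With (a, b) = (-0.8115, 0.5844), H gives ((a + b)/√2, (a − b)/√2) = (-0.1606, -0.9871).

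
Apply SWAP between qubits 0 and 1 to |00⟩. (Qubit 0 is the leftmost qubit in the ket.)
|00⟩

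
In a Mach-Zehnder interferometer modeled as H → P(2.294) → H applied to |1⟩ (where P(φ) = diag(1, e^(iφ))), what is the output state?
(0.8309 - 0.3748i)|0⟩ + (0.1691 + 0.3748i)|1⟩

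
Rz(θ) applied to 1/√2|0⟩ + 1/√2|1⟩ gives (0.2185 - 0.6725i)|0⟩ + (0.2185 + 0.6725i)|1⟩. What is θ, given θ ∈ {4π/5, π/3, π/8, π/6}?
4π/5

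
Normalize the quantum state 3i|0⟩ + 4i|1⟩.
0.6i|0⟩ + 0.8i|1⟩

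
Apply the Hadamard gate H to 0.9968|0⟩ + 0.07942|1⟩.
0.761|0⟩ + 0.6487|1⟩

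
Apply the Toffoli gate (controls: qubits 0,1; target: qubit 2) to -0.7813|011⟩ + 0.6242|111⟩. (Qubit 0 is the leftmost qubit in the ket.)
-0.7813|011⟩ + 0.6242|110⟩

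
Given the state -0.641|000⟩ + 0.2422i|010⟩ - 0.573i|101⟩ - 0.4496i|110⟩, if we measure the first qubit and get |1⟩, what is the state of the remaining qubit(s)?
-0.7867i|01⟩ - 0.6173i|10⟩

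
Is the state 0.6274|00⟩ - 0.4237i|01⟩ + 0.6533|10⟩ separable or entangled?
Entangled

Writing the state as a|00⟩ + b|01⟩ + c|10⟩ + d|11⟩, it is a product state iff ad − bc = 0.
Here (a, b, c, d) = (0.6274, -0.4237i, 0.6533, 0): ad − bc = (0.6274)(0) − (-0.4237i)(0.6533) = 0.2768i ≠ 0, so the state is entangled.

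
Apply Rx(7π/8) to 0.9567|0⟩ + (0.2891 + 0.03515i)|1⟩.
(0.2211 - 0.2835i)|0⟩ + (0.0564 - 0.9315i)|1⟩

Rx(7π/8) = [[cos(θ/2), −i·sin(θ/2)], [−i·sin(θ/2), cos(θ/2)]]; θ = 7π/8, cos(θ/2) ≈ 0.19509, sin(θ/2) ≈ 0.980785.
With a = amp(|0⟩) = 0.9567 and b = amp(|1⟩) = (0.2891 + 0.03515i):
new amp(|0⟩) = (0.19509)·a + (-0.980785i)·b = (0.2211 - 0.2835i)
new amp(|1⟩) = (-0.980785i)·a + (0.19509)·b = (0.0564 - 0.9315i)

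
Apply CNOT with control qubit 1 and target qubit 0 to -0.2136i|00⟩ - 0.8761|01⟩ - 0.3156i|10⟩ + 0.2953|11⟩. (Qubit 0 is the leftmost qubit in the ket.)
-0.2136i|00⟩ + 0.2953|01⟩ - 0.3156i|10⟩ - 0.8761|11⟩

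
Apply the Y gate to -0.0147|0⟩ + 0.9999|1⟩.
-0.9999i|0⟩ - 0.0147i|1⟩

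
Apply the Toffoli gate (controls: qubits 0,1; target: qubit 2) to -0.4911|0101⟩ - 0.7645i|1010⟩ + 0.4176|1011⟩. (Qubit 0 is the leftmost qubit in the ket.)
-0.4911|0101⟩ - 0.7645i|1010⟩ + 0.4176|1011⟩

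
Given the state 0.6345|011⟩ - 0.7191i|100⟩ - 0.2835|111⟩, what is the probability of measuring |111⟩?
0.08037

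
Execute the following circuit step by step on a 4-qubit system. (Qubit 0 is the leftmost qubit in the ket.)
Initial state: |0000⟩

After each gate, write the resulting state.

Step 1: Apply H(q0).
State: 1/√2|0000⟩ + 1/√2|1000⟩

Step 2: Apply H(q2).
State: 1/2|0000⟩ + 1/2|0010⟩ + 1/2|1000⟩ + 1/2|1010⟩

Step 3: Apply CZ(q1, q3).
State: 1/2|0000⟩ + 1/2|0010⟩ + 1/2|1000⟩ + 1/2|1010⟩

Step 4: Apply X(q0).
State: 1/2|0000⟩ + 1/2|0010⟩ + 1/2|1000⟩ + 1/2|1010⟩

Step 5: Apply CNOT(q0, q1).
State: 1/2|0000⟩ + 1/2|0010⟩ + 1/2|1100⟩ + 1/2|1110⟩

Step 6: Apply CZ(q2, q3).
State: 1/2|0000⟩ + 1/2|0010⟩ + 1/2|1100⟩ + 1/2|1110⟩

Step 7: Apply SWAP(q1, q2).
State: 1/2|0000⟩ + 1/2|0100⟩ + 1/2|1010⟩ + 1/2|1110⟩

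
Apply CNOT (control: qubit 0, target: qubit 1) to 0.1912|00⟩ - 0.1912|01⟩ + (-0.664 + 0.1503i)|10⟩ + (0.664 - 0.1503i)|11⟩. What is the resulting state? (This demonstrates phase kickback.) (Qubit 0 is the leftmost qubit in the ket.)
0.1912|00⟩ - 0.1912|01⟩ + (0.664 - 0.1503i)|10⟩ + (-0.664 + 0.1503i)|11⟩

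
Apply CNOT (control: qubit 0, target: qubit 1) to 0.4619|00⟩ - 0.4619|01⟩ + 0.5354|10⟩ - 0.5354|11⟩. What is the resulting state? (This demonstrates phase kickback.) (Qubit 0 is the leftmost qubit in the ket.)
0.4619|00⟩ - 0.4619|01⟩ - 0.5354|10⟩ + 0.5354|11⟩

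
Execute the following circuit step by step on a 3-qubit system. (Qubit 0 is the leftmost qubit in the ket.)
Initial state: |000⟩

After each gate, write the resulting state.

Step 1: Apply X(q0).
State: |100⟩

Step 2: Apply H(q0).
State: 1/√2|000⟩ - 1/√2|100⟩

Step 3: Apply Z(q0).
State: 1/√2|000⟩ + 1/√2|100⟩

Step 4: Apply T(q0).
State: 1/√2|000⟩ + (1/2 + (1/2)i)|100⟩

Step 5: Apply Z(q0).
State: 1/√2|000⟩ + (-1/2 - (1/2)i)|100⟩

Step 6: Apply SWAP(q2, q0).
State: 1/√2|000⟩ + (-1/2 - (1/2)i)|001⟩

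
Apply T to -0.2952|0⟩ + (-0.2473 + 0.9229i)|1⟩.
-0.2952|0⟩ + (-0.8275 + 0.4777i)|1⟩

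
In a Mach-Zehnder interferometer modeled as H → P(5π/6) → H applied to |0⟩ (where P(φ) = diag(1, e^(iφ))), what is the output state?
(0.06699 + 0.25i)|0⟩ + (0.933 - 0.25i)|1⟩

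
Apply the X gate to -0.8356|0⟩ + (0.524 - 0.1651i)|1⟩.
(0.524 - 0.1651i)|0⟩ - 0.8356|1⟩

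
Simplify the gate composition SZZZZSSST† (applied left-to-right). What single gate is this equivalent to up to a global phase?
T†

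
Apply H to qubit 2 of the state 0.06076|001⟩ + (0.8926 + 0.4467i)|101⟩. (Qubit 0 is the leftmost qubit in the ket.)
0.04296|000⟩ - 0.04296|001⟩ + (0.6312 + 0.3159i)|100⟩ + (-0.6312 - 0.3159i)|101⟩

H on qubit 2 mixes each pair of kets that differ only in qubit 2: amplitudes (a, b) of (|…0…⟩, |…1…⟩) become ((a + b)/√2, (a − b)/√2). Kets absent from the input have amplitude 0.
(|000⟩, |001⟩): (a, b) = (0, 0.06076) → (0.04296, -0.04296)
(|100⟩, |101⟩): (a, b) = (0, (0.8926 + 0.4467i)) → ((0.6312 + 0.3159i), (-0.6312 - 0.3159i))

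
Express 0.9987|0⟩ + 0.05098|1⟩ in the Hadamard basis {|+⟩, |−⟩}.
0.7422|+⟩ + 0.6701|−⟩

With |ψ⟩ = α|0⟩ + β|1⟩, the Hadamard-basis coefficients are ⟨+|ψ⟩ = (α + β)/√2 and ⟨−|ψ⟩ = (α − β)/√2.
Here α = 0.9987, β = 0.05098: (α + β)/√2 = 0.7422, (α − β)/√2 = 0.6701.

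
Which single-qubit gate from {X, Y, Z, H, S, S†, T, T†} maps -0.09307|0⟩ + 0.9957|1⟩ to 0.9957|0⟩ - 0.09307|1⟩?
X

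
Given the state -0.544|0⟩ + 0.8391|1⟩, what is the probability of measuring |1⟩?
0.7041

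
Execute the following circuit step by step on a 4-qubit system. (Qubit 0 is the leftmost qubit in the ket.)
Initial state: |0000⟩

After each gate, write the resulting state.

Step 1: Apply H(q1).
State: 1/√2|0000⟩ + 1/√2|0100⟩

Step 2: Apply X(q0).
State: 1/√2|1000⟩ + 1/√2|1100⟩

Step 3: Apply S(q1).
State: 1/√2|1000⟩ + (1/√2)i|1100⟩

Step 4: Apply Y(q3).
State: (1/√2)i|1001⟩ - 1/√2|1101⟩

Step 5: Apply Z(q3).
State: -(1/√2)i|1001⟩ + 1/√2|1101⟩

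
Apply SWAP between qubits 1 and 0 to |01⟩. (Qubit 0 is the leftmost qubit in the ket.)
|10⟩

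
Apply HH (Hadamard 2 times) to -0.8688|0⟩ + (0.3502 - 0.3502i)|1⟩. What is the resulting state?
-0.8688|0⟩ + (0.3502 - 0.3502i)|1⟩

H² = I, so an even number of Hadamards cancels: H^2 = I and the state is unchanged.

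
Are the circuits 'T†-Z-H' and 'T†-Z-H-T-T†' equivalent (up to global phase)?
Yes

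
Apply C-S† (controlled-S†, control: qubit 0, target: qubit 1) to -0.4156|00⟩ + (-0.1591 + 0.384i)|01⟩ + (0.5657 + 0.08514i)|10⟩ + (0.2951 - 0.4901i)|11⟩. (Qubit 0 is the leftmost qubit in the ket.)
-0.4156|00⟩ + (-0.1591 + 0.384i)|01⟩ + (0.5657 + 0.08514i)|10⟩ + (-0.4901 - 0.2951i)|11⟩

C-S† leaves the control-|0⟩ kets |00⟩, |01⟩ unchanged and applies S† to qubit 1 on the control-|1⟩ pair (|10⟩, |11⟩).
S† = [[1, 0], [0, -i]].
With a = amp(|10⟩) = (0.5657 + 0.08514i) and b = amp(|11⟩) = (0.2951 - 0.4901i):
new amp(|10⟩) = (1)·a = (0.5657 + 0.08514i)
new amp(|11⟩) = (-i)·b = (-0.4901 - 0.2951i)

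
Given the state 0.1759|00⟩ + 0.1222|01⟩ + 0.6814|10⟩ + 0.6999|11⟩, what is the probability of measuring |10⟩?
0.4643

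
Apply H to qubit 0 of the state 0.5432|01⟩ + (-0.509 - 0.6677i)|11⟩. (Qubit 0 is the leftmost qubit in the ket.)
(0.02418 - 0.4721i)|01⟩ + (0.744 + 0.4721i)|11⟩

H on qubit 0 mixes each pair of kets that differ only in qubit 0: amplitudes (a, b) of (|…0…⟩, |…1…⟩) become ((a + b)/√2, (a − b)/√2). Kets absent from the input have amplitude 0.
(|01⟩, |11⟩): (a, b) = (0.5432, (-0.509 - 0.6677i)) → ((0.02418 - 0.4721i), (0.744 + 0.4721i))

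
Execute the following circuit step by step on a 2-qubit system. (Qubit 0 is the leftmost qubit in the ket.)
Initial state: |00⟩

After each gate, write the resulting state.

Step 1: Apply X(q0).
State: |10⟩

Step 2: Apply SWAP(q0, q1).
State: |01⟩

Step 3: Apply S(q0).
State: |01⟩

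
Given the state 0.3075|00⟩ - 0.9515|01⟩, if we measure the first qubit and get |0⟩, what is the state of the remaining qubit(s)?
0.3075|0⟩ - 0.9515|1⟩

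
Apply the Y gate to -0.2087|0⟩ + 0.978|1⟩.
-0.978i|0⟩ - 0.2087i|1⟩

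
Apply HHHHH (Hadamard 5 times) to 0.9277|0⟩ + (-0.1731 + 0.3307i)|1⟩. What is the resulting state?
(0.5336 + 0.2338i)|0⟩ + (0.7784 - 0.2338i)|1⟩

H² = I, so H^5 = H: a single Hadamard. With (a, b) = (0.9277, (-0.1731 + 0.3307i)), H gives ((a + b)/√2, (a − b)/√2) = ((0.5336 + 0.2338i), (0.7784 - 0.2338i)).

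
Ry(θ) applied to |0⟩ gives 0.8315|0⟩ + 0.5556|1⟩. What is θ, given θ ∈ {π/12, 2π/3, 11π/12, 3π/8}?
3π/8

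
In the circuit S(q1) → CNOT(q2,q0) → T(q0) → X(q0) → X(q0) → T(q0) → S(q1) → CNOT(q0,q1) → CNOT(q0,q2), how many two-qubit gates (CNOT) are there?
3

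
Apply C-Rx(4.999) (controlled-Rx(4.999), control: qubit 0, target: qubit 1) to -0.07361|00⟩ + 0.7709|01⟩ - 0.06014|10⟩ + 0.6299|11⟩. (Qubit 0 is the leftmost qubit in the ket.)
-0.07361|00⟩ + 0.7709|01⟩ + (0.04816 - 0.3772i)|10⟩ + (-0.5045 + 0.03602i)|11⟩

C-Rx(4.999) leaves the control-|0⟩ kets |00⟩, |01⟩ unchanged and applies Rx(4.999) to qubit 1 on the control-|1⟩ pair (|10⟩, |11⟩).
Rx(4.999) = [[cos(θ/2), −i·sin(θ/2)], [−i·sin(θ/2), cos(θ/2)]]; θ = 4.999, cos(θ/2) ≈ -0.800844, sin(θ/2) ≈ 0.598873.
With a = amp(|10⟩) = -0.06014 and b = amp(|11⟩) = 0.6299:
new amp(|10⟩) = (-0.800844)·a + (-0.598873i)·b = (0.04816 - 0.3772i)
new amp(|11⟩) = (-0.598873i)·a + (-0.800844)·b = (-0.5045 + 0.03602i)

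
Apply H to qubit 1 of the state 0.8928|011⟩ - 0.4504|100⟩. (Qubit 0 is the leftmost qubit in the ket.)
0.6313|001⟩ - 0.6313|011⟩ - 0.3185|100⟩ - 0.3185|110⟩

H on qubit 1 mixes each pair of kets that differ only in qubit 1: amplitudes (a, b) of (|…0…⟩, |…1…⟩) become ((a + b)/√2, (a − b)/√2). Kets absent from the input have amplitude 0.
(|001⟩, |011⟩): (a, b) = (0, 0.8928) → (0.6313, -0.6313)
(|100⟩, |110⟩): (a, b) = (-0.4504, 0) → (-0.3185, -0.3185)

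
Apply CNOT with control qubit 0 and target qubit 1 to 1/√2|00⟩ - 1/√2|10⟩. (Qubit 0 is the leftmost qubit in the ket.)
1/√2|00⟩ - 1/√2|11⟩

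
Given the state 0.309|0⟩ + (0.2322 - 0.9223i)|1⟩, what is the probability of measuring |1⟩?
0.9046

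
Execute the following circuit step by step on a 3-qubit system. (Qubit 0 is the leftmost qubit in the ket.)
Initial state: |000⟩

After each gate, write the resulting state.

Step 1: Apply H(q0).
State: 1/√2|000⟩ + 1/√2|100⟩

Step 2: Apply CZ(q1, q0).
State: 1/√2|000⟩ + 1/√2|100⟩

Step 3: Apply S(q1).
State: 1/√2|000⟩ + 1/√2|100⟩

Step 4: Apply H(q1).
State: 1/2|000⟩ + 1/2|010⟩ + 1/2|100⟩ + 1/2|110⟩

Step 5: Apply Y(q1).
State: -(1/2)i|000⟩ + (1/2)i|010⟩ - (1/2)i|100⟩ + (1/2)i|110⟩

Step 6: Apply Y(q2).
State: 1/2|001⟩ - 1/2|011⟩ + 1/2|101⟩ - 1/2|111⟩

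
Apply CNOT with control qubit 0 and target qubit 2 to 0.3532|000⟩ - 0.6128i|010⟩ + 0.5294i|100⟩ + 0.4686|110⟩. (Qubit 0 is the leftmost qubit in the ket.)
0.3532|000⟩ - 0.6128i|010⟩ + 0.5294i|101⟩ + 0.4686|111⟩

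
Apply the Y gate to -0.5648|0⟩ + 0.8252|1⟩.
-0.8252i|0⟩ - 0.5648i|1⟩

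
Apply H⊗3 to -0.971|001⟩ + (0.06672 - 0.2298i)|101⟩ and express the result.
(-0.3197 - 0.08125i)|000⟩ + (0.3197 + 0.08125i)|001⟩ + (-0.3197 - 0.08125i)|010⟩ + (0.3197 + 0.08125i)|011⟩ + (-0.3669 + 0.08125i)|100⟩ + (0.3669 - 0.08125i)|101⟩ + (-0.3669 + 0.08125i)|110⟩ + (0.3669 - 0.08125i)|111⟩

H⊗3 gives amp(|y⟩) = (1/2√2) Σ_x (−1)^(x·y) amp(|x⟩), where x·y is the number of positions in which both x and y have a 1.
|000⟩: (-0.971 + (0.06672 - 0.2298i))/(2√2) = (-0.3197 - 0.08125i)
|001⟩: (0.971 - (0.06672 - 0.2298i))/(2√2) = (0.3197 + 0.08125i)
|010⟩: (-0.971 + (0.06672 - 0.2298i))/(2√2) = (-0.3197 - 0.08125i)
|011⟩: (0.971 - (0.06672 - 0.2298i))/(2√2) = (0.3197 + 0.08125i)
|100⟩: (-0.971 - (0.06672 - 0.2298i))/(2√2) = (-0.3669 + 0.08125i)
|101⟩: (0.971 + (0.06672 - 0.2298i))/(2√2) = (0.3669 - 0.08125i)
|110⟩: (-0.971 - (0.06672 - 0.2298i))/(2√2) = (-0.3669 + 0.08125i)
|111⟩: (0.971 + (0.06672 - 0.2298i))/(2√2) = (0.3669 - 0.08125i)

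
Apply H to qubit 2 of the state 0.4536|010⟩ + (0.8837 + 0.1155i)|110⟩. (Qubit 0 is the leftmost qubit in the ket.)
0.3207|010⟩ + 0.3207|011⟩ + (0.6249 + 0.08167i)|110⟩ + (0.6249 + 0.08167i)|111⟩

H on qubit 2 mixes each pair of kets that differ only in qubit 2: amplitudes (a, b) of (|…0…⟩, |…1…⟩) become ((a + b)/√2, (a − b)/√2). Kets absent from the input have amplitude 0.
(|010⟩, |011⟩): (a, b) = (0.4536, 0) → (0.3207, 0.3207)
(|110⟩, |111⟩): (a, b) = ((0.8837 + 0.1155i), 0) → ((0.6249 + 0.08167i), (0.6249 + 0.08167i))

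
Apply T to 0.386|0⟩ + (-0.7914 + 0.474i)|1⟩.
0.386|0⟩ + (-0.8948 - 0.2244i)|1⟩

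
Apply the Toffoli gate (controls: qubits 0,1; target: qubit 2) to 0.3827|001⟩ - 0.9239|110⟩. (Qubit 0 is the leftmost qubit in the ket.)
0.3827|001⟩ - 0.9239|111⟩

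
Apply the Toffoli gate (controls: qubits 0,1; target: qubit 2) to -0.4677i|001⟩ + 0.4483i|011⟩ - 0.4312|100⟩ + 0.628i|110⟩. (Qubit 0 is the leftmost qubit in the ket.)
-0.4677i|001⟩ + 0.4483i|011⟩ - 0.4312|100⟩ + 0.628i|111⟩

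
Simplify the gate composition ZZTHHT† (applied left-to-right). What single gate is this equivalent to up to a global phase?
I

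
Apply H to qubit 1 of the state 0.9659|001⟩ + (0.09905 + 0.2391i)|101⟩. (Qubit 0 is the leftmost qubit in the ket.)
0.683|001⟩ + 0.683|011⟩ + (0.07004 + 0.1691i)|101⟩ + (0.07004 + 0.1691i)|111⟩

H on qubit 1 mixes each pair of kets that differ only in qubit 1: amplitudes (a, b) of (|…0…⟩, |…1…⟩) become ((a + b)/√2, (a − b)/√2). Kets absent from the input have amplitude 0.
(|001⟩, |011⟩): (a, b) = (0.9659, 0) → (0.683, 0.683)
(|101⟩, |111⟩): (a, b) = ((0.09905 + 0.2391i), 0) → ((0.07004 + 0.1691i), (0.07004 + 0.1691i))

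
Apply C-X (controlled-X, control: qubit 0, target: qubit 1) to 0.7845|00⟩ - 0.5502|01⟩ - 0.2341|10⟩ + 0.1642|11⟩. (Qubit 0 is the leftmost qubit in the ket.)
0.7845|00⟩ - 0.5502|01⟩ + 0.1642|10⟩ - 0.2341|11⟩

C-X leaves the control-|0⟩ kets |00⟩, |01⟩ unchanged and applies X to qubit 1 on the control-|1⟩ pair (|10⟩, |11⟩).
X = [[0, 1], [1, 0]].
With a = amp(|10⟩) = -0.2341 and b = amp(|11⟩) = 0.1642:
new amp(|10⟩) = (1)·b = 0.1642
new amp(|11⟩) = (1)·a = -0.2341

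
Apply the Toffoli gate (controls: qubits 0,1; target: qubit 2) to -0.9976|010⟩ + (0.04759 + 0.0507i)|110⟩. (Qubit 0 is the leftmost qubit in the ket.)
-0.9976|010⟩ + (0.04759 + 0.0507i)|111⟩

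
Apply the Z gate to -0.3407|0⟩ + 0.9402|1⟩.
-0.3407|0⟩ - 0.9402|1⟩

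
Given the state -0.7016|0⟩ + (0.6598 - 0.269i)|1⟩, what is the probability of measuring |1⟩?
0.5077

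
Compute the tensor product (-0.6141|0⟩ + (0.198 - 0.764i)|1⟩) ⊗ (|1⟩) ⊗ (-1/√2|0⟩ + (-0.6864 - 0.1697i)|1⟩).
0.4342|010⟩ + (0.4215 + 0.1042i)|011⟩ + (-0.14 + 0.5402i)|110⟩ + (-0.2656 + 0.4908i)|111⟩

amp(|b₁b₂…⟩) = product of the factor amplitudes for bits b₁, b₂, …; only kets whose every factor amplitude is nonzero survive.
|010⟩: (-0.6141)(1)(-1/√2) = 0.4342
|011⟩: (-0.6141)(1)(-0.6864 - 0.1697i) = (0.4215 + 0.1042i)
|110⟩: (0.198 - 0.764i)(1)(-1/√2) = (-0.14 + 0.5402i)
|111⟩: (0.198 - 0.764i)(1)(-0.6864 - 0.1697i) = (-0.2656 + 0.4908i)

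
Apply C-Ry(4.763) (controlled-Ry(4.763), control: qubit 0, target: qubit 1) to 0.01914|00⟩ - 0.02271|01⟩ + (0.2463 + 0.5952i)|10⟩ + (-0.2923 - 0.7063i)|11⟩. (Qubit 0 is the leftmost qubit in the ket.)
0.01914|00⟩ - 0.02271|01⟩ + (0.02288 + 0.05525i)|10⟩ + (0.3815 + 0.922i)|11⟩

C-Ry(4.763) leaves the control-|0⟩ kets |00⟩, |01⟩ unchanged and applies Ry(4.763) to qubit 1 on the control-|1⟩ pair (|10⟩, |11⟩).
Ry(4.763) = [[cos(θ/2), −sin(θ/2)], [sin(θ/2), cos(θ/2)]]; θ = 4.763, cos(θ/2) ≈ -0.724772, sin(θ/2) ≈ 0.688989.
With a = amp(|10⟩) = (0.2463 + 0.5952i) and b = amp(|11⟩) = (-0.2923 - 0.7063i):
new amp(|10⟩) = (-0.724772)·a + (-0.688989)·b = (0.02288 + 0.05525i)
new amp(|11⟩) = (0.688989)·a + (-0.724772)·b = (0.3815 + 0.922i)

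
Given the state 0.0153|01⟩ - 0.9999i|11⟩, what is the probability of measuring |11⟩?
0.9998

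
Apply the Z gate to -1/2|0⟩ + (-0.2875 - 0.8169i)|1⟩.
-1/2|0⟩ + (0.2875 + 0.8169i)|1⟩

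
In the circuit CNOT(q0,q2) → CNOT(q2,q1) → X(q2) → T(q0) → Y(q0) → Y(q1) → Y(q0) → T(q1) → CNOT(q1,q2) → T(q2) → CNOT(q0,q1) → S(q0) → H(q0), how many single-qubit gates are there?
9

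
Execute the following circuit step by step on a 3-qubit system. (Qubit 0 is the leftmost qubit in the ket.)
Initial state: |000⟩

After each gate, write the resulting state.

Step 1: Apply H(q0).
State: 1/√2|000⟩ + 1/√2|100⟩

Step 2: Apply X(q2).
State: 1/√2|001⟩ + 1/√2|101⟩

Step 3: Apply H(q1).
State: 1/2|001⟩ + 1/2|011⟩ + 1/2|101⟩ + 1/2|111⟩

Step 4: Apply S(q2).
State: (1/2)i|001⟩ + (1/2)i|011⟩ + (1/2)i|101⟩ + (1/2)i|111⟩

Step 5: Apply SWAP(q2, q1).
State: (1/2)i|010⟩ + (1/2)i|011⟩ + (1/2)i|110⟩ + (1/2)i|111⟩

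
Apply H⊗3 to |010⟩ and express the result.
1/√8|000⟩ + 1/√8|001⟩ - 1/√8|010⟩ - 1/√8|011⟩ + 1/√8|100⟩ + 1/√8|101⟩ - 1/√8|110⟩ - 1/√8|111⟩

H⊗3 gives amp(|y⟩) = (1/2√2) Σ_x (−1)^(x·y) amp(|x⟩), where x·y is the number of positions in which both x and y have a 1.
|000⟩: (1)/(2√2) = 1/√8
|001⟩: (1)/(2√2) = 1/√8
|010⟩: (-1)/(2√2) = -1/√8
|011⟩: (-1)/(2√2) = -1/√8
|100⟩: (1)/(2√2) = 1/√8
|101⟩: (1)/(2√2) = 1/√8
|110⟩: (-1)/(2√2) = -1/√8
|111⟩: (-1)/(2√2) = -1/√8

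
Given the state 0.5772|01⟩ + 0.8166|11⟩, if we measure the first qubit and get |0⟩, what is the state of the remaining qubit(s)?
|1⟩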